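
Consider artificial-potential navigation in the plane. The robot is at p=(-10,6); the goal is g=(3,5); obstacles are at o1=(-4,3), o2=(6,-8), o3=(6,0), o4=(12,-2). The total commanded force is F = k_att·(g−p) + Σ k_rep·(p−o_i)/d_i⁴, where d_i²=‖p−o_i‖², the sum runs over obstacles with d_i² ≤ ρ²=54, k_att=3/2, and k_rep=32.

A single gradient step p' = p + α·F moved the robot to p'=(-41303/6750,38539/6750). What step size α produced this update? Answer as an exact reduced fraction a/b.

F_att = 3/2·(g−p) = 3/2·(13,-1) = (19.5000,-1.5000)
o1: d²=45 ≤ ρ²=54; F_rep = 32·(-6,3)/45² = (-0.0948,0.0474)
o2: d²=452 > ρ²=54 → inactive
o3: d²=292 > ρ²=54 → inactive
o4: d²=548 > ρ²=54 → inactive
F = F_att + ΣF_rep = (19.4052,-1.4526)
Δp = p'−p = (3.8810,-0.2905); α = Δx/Fx = (26197/6750) / (26197/1350) = 1/5
check: Δy/Fy = (-1961/6750) / (-1961/1350) = 1/5 ✓

α = 1/5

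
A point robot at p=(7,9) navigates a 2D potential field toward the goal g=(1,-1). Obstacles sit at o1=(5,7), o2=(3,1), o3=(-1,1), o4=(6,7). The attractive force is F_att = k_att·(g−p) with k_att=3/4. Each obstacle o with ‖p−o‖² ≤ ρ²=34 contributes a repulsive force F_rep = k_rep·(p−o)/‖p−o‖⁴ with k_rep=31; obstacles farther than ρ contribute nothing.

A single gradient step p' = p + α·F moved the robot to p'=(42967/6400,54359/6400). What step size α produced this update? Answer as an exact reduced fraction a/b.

F_att = 3/4·(g−p) = 3/4·(-6,-10) = (-4.5000,-7.5000)
o1: d²=8 ≤ ρ²=34; F_rep = 31·(2,2)/8² = (0.9688,0.9688)
o2: d²=80 > ρ²=34 → inactive
o3: d²=128 > ρ²=34 → inactive
o4: d²=5 ≤ ρ²=34; F_rep = 31·(1,2)/5² = (1.2400,2.4800)
F = F_att + ΣF_rep = (-2.2912,-4.0512)
Δp = p'−p = (-0.2864,-0.5064); α = Δx/Fx = (-1833/6400) / (-1833/800) = 1/8
check: Δy/Fy = (-3241/6400) / (-3241/800) = 1/8 ✓

α = 1/8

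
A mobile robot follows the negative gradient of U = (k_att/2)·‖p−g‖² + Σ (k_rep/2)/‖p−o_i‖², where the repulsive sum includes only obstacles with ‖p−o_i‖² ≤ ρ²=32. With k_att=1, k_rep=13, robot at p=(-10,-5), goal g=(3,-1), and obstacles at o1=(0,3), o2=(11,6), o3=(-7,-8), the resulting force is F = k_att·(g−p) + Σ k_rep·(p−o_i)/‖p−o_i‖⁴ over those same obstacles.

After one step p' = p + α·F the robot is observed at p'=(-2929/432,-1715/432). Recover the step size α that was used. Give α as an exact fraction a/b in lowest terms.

α = 1/4

F_att = 1·(g−p) = 1·(13,4) = (13.0000,4.0000)
o1: d²=164 > ρ²=32 → inactive
o2: d²=562 > ρ²=32 → inactive
o3: d²=18 ≤ ρ²=32; F_rep = 13·(-3,3)/18² = (-0.1204,0.1204)
F = F_att + ΣF_rep = (12.8796,4.1204)
Δp = p'−p = (3.2199,1.0301); α = Δx/Fx = (1391/432) / (1391/108) = 1/4
check: Δy/Fy = (445/432) / (445/108) = 1/4 ✓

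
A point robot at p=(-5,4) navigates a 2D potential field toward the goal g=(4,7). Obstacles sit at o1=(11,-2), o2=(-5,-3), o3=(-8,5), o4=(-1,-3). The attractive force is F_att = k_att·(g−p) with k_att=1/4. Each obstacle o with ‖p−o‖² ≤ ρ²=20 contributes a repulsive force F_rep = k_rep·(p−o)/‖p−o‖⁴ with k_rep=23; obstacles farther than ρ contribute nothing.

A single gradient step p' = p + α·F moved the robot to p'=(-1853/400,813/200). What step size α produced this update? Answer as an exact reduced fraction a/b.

F_att = 1/4·(g−p) = 1/4·(9,3) = (2.2500,0.7500)
o1: d²=292 > ρ²=20 → inactive
o2: d²=49 > ρ²=20 → inactive
o3: d²=10 ≤ ρ²=20; F_rep = 23·(3,-1)/10² = (0.6900,-0.2300)
o4: d²=65 > ρ²=20 → inactive
F = F_att + ΣF_rep = (2.9400,0.5200)
Δp = p'−p = (0.3675,0.0650); α = Δx/Fx = (147/400) / (147/50) = 1/8
check: Δy/Fy = (13/200) / (13/25) = 1/8 ✓

α = 1/8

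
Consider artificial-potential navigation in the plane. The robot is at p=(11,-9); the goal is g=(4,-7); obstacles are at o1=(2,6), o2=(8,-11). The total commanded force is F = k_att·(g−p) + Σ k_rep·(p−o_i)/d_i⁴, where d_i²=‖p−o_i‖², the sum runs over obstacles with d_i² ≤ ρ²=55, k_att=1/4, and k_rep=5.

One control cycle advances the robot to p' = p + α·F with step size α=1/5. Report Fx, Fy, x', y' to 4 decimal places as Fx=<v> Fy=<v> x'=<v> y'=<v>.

F_att = 1/4·(g−p) = 1/4·(-7,2) = (-1.7500,0.5000)
o1: d²=306 > ρ²=55 → inactive
o2: d²=13 ≤ ρ²=55; F_rep = 5·(3,2)/13² = (0.0888,0.0592)
F = F_att + ΣF_rep = (-1.6612,0.5592)
p' = p + 1/5·F = (10.6678,-8.8882)

Fx=-1.6612 Fy=0.5592 x'=10.6678 y'=-8.8882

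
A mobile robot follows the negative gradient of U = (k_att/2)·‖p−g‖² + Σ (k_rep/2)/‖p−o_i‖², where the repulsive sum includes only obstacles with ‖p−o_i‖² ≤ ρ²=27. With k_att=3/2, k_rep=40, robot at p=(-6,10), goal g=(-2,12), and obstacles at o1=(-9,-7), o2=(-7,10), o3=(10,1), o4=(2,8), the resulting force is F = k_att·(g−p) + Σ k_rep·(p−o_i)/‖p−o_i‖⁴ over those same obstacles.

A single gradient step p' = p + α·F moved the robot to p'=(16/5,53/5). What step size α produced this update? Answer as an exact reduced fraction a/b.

F_att = 3/2·(g−p) = 3/2·(4,2) = (6.0000,3.0000)
o1: d²=298 > ρ²=27 → inactive
o2: d²=1 ≤ ρ²=27; F_rep = 40·(1,0)/1² = (40.0000,0.0000)
o3: d²=337 > ρ²=27 → inactive
o4: d²=68 > ρ²=27 → inactive
F = F_att + ΣF_rep = (46.0000,3.0000)
Δp = p'−p = (9.2000,0.6000); α = Δx/Fx = (46/5) / (46) = 1/5
check: Δy/Fy = (3/5) / (3) = 1/5 ✓

α = 1/5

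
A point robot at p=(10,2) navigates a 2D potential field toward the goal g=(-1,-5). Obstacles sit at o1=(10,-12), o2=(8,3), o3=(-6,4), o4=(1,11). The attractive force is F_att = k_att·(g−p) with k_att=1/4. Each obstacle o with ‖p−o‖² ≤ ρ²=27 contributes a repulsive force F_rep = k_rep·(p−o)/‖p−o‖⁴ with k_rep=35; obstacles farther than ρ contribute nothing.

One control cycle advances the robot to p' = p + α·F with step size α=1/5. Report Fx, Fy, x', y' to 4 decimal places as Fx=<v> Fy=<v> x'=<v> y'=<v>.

F_att = 1/4·(g−p) = 1/4·(-11,-7) = (-2.7500,-1.7500)
o1: d²=196 > ρ²=27 → inactive
o2: d²=5 ≤ ρ²=27; F_rep = 35·(2,-1)/5² = (2.8000,-1.4000)
o3: d²=260 > ρ²=27 → inactive
o4: d²=162 > ρ²=27 → inactive
F = F_att + ΣF_rep = (0.0500,-3.1500)
p' = p + 1/5·F = (10.0100,1.3700)

Fx=0.0500 Fy=-3.1500 x'=10.0100 y'=1.3700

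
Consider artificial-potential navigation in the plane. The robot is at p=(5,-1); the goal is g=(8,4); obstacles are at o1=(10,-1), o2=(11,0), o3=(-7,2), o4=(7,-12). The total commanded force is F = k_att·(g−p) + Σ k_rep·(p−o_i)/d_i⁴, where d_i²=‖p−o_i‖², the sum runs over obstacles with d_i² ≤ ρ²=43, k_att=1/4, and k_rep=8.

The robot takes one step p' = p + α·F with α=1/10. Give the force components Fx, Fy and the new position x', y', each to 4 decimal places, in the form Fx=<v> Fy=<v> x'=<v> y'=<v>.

F_att = 1/4·(g−p) = 1/4·(3,5) = (0.7500,1.2500)
o1: d²=25 ≤ ρ²=43; F_rep = 8·(-5,0)/25² = (-0.0640,0.0000)
o2: d²=37 ≤ ρ²=43; F_rep = 8·(-6,-1)/37² = (-0.0351,-0.0058)
o3: d²=153 > ρ²=43 → inactive
o4: d²=125 > ρ²=43 → inactive
F = F_att + ΣF_rep = (0.6509,1.2442)
p' = p + 1/10·F = (5.0651,-0.8756)

Fx=0.6509 Fy=1.2442 x'=5.0651 y'=-0.8756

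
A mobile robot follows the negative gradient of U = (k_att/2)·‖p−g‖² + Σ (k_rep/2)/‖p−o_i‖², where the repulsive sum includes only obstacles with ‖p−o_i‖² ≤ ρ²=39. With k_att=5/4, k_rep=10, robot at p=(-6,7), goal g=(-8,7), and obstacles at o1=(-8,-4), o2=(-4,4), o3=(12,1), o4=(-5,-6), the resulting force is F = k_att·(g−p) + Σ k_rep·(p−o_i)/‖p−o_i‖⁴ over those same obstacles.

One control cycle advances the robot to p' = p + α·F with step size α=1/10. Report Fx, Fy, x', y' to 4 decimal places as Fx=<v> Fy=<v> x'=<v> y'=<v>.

F_att = 5/4·(g−p) = 5/4·(-2,0) = (-2.5000,0.0000)
o1: d²=125 > ρ²=39 → inactive
o2: d²=13 ≤ ρ²=39; F_rep = 10·(-2,3)/13² = (-0.1183,0.1775)
o3: d²=360 > ρ²=39 → inactive
o4: d²=170 > ρ²=39 → inactive
F = F_att + ΣF_rep = (-2.6183,0.1775)
p' = p + 1/10·F = (-6.2618,7.0178)

Fx=-2.6183 Fy=0.1775 x'=-6.2618 y'=7.0178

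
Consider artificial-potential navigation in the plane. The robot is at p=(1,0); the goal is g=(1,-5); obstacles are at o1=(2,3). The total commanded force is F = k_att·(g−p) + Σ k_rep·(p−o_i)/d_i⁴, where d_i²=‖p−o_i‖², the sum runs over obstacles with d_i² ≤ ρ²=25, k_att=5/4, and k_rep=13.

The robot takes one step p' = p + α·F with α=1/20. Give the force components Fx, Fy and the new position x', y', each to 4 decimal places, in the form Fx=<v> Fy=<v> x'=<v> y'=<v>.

Fx=-0.1300 Fy=-6.6400 x'=0.9935 y'=-0.3320

F_att = 5/4·(g−p) = 5/4·(0,-5) = (0.0000,-6.2500)
o1: d²=10 ≤ ρ²=25; F_rep = 13·(-1,-3)/10² = (-0.1300,-0.3900)
F = F_att + ΣF_rep = (-0.1300,-6.6400)
p' = p + 1/20·F = (0.9935,-0.3320)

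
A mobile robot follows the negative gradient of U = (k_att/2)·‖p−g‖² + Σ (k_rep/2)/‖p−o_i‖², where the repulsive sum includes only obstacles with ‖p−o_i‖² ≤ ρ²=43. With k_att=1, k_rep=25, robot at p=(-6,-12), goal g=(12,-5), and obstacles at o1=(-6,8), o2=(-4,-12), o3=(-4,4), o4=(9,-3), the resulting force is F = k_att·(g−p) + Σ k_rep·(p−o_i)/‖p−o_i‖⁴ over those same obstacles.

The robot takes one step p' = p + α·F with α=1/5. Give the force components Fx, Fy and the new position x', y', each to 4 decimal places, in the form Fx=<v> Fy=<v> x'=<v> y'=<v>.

F_att = 1·(g−p) = 1·(18,7) = (18.0000,7.0000)
o1: d²=400 > ρ²=43 → inactive
o2: d²=4 ≤ ρ²=43; F_rep = 25·(-2,0)/4² = (-3.1250,0.0000)
o3: d²=260 > ρ²=43 → inactive
o4: d²=306 > ρ²=43 → inactive
F = F_att + ΣF_rep = (14.8750,7.0000)
p' = p + 1/5·F = (-3.0250,-10.6000)

Fx=14.8750 Fy=7.0000 x'=-3.0250 y'=-10.6000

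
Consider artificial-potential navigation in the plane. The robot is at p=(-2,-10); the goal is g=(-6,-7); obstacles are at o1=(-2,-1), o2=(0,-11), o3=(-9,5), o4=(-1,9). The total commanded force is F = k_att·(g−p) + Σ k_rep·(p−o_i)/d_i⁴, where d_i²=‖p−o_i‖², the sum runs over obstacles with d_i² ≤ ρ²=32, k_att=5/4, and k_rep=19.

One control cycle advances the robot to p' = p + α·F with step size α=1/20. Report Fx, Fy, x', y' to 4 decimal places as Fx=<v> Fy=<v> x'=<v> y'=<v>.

Fx=-6.5200 Fy=4.5100 x'=-2.3260 y'=-9.7745

F_att = 5/4·(g−p) = 5/4·(-4,3) = (-5.0000,3.7500)
o1: d²=81 > ρ²=32 → inactive
o2: d²=5 ≤ ρ²=32; F_rep = 19·(-2,1)/5² = (-1.5200,0.7600)
o3: d²=274 > ρ²=32 → inactive
o4: d²=362 > ρ²=32 → inactive
F = F_att + ΣF_rep = (-6.5200,4.5100)
p' = p + 1/20·F = (-2.3260,-9.7745)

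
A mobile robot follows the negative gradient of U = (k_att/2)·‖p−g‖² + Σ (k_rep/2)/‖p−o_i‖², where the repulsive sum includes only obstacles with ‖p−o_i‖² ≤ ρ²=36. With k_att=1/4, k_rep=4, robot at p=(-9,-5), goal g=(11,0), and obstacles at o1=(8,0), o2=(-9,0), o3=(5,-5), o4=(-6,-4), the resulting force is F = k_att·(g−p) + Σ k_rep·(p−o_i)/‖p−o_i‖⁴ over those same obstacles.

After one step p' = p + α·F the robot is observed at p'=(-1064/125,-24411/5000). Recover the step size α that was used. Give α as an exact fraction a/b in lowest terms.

F_att = 1/4·(g−p) = 1/4·(20,5) = (5.0000,1.2500)
o1: d²=314 > ρ²=36 → inactive
o2: d²=25 ≤ ρ²=36; F_rep = 4·(0,-5)/25² = (0.0000,-0.0320)
o3: d²=196 > ρ²=36 → inactive
o4: d²=10 ≤ ρ²=36; F_rep = 4·(-3,-1)/10² = (-0.1200,-0.0400)
F = F_att + ΣF_rep = (4.8800,1.1780)
Δp = p'−p = (0.4880,0.1178); α = Δx/Fx = (61/125) / (122/25) = 1/10
check: Δy/Fy = (589/5000) / (589/500) = 1/10 ✓

α = 1/10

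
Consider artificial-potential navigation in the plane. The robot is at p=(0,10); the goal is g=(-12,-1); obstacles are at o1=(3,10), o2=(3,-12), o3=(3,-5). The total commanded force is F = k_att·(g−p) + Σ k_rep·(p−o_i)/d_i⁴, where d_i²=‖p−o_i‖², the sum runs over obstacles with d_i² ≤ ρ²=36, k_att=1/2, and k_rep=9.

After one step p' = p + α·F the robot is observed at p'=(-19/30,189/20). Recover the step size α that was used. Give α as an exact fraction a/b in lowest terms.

α = 1/10

F_att = 1/2·(g−p) = 1/2·(-12,-11) = (-6.0000,-5.5000)
o1: d²=9 ≤ ρ²=36; F_rep = 9·(-3,0)/9² = (-0.3333,0.0000)
o2: d²=493 > ρ²=36 → inactive
o3: d²=234 > ρ²=36 → inactive
F = F_att + ΣF_rep = (-6.3333,-5.5000)
Δp = p'−p = (-0.6333,-0.5500); α = Δx/Fx = (-19/30) / (-19/3) = 1/10
check: Δy/Fy = (-11/20) / (-11/2) = 1/10 ✓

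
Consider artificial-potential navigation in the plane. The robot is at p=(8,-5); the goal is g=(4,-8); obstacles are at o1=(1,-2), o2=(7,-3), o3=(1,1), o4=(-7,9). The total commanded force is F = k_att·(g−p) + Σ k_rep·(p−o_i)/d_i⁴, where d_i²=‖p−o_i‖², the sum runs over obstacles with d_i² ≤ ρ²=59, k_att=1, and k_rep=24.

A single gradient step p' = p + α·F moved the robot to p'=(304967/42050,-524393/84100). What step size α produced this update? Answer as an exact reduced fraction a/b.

F_att = 1·(g−p) = 1·(-4,-3) = (-4.0000,-3.0000)
o1: d²=58 ≤ ρ²=59; F_rep = 24·(7,-3)/58² = (0.0499,-0.0214)
o2: d²=5 ≤ ρ²=59; F_rep = 24·(1,-2)/5² = (0.9600,-1.9200)
o3: d²=85 > ρ²=59 → inactive
o4: d²=421 > ρ²=59 → inactive
F = F_att + ΣF_rep = (-2.9901,-4.9414)
Δp = p'−p = (-0.7475,-1.2354); α = Δx/Fx = (-31433/42050) / (-62866/21025) = 1/4
check: Δy/Fy = (-103893/84100) / (-103893/21025) = 1/4 ✓

α = 1/4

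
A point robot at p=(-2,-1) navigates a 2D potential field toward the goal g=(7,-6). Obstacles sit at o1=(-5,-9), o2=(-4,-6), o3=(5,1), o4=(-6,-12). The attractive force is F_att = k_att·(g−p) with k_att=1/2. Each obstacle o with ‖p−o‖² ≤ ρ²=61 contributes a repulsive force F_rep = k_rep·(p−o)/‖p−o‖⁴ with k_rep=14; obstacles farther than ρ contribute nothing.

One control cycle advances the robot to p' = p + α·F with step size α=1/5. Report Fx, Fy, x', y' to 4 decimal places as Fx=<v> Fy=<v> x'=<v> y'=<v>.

F_att = 1/2·(g−p) = 1/2·(9,-5) = (4.5000,-2.5000)
o1: d²=73 > ρ²=61 → inactive
o2: d²=29 ≤ ρ²=61; F_rep = 14·(2,5)/29² = (0.0333,0.0832)
o3: d²=53 ≤ ρ²=61; F_rep = 14·(-7,-2)/53² = (-0.0349,-0.0100)
o4: d²=137 > ρ²=61 → inactive
F = F_att + ΣF_rep = (4.4984,-2.4267)
p' = p + 1/5·F = (-1.1003,-1.4853)

Fx=4.4984 Fy=-2.4267 x'=-1.1003 y'=-1.4853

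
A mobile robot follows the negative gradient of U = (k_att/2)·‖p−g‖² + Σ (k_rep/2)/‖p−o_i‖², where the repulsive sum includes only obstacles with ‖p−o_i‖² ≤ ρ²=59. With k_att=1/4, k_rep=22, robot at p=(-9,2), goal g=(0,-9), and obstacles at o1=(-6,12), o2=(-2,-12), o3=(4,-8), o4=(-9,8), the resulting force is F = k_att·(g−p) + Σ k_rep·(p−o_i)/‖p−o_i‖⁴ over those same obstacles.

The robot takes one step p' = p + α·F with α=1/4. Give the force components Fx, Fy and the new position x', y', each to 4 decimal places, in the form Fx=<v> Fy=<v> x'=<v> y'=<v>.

F_att = 1/4·(g−p) = 1/4·(9,-11) = (2.2500,-2.7500)
o1: d²=109 > ρ²=59 → inactive
o2: d²=245 > ρ²=59 → inactive
o3: d²=269 > ρ²=59 → inactive
o4: d²=36 ≤ ρ²=59; F_rep = 22·(0,-6)/36² = (0.0000,-0.1019)
F = F_att + ΣF_rep = (2.2500,-2.8519)
p' = p + 1/4·F = (-8.4375,1.2870)

Fx=2.2500 Fy=-2.8519 x'=-8.4375 y'=1.2870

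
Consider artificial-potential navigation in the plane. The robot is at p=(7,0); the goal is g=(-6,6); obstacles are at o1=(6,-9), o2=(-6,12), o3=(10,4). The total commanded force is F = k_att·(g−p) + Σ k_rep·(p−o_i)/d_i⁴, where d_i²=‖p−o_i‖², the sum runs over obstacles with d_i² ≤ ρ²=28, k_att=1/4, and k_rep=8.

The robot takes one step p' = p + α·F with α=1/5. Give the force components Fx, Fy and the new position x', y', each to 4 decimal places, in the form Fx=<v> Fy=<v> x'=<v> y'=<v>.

Fx=-3.2884 Fy=1.4488 x'=6.3423 y'=0.2898

F_att = 1/4·(g−p) = 1/4·(-13,6) = (-3.2500,1.5000)
o1: d²=82 > ρ²=28 → inactive
o2: d²=313 > ρ²=28 → inactive
o3: d²=25 ≤ ρ²=28; F_rep = 8·(-3,-4)/25² = (-0.0384,-0.0512)
F = F_att + ΣF_rep = (-3.2884,1.4488)
p' = p + 1/5·F = (6.3423,0.2898)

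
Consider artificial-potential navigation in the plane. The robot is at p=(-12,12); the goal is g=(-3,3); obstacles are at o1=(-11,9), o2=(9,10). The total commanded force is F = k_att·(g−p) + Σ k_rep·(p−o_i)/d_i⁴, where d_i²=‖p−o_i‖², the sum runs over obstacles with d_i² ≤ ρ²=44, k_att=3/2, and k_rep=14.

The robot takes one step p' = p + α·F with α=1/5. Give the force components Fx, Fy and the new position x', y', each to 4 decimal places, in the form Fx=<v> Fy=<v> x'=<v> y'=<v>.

F_att = 3/2·(g−p) = 3/2·(9,-9) = (13.5000,-13.5000)
o1: d²=10 ≤ ρ²=44; F_rep = 14·(-1,3)/10² = (-0.1400,0.4200)
o2: d²=445 > ρ²=44 → inactive
F = F_att + ΣF_rep = (13.3600,-13.0800)
p' = p + 1/5·F = (-9.3280,9.3840)

Fx=13.3600 Fy=-13.0800 x'=-9.3280 y'=9.3840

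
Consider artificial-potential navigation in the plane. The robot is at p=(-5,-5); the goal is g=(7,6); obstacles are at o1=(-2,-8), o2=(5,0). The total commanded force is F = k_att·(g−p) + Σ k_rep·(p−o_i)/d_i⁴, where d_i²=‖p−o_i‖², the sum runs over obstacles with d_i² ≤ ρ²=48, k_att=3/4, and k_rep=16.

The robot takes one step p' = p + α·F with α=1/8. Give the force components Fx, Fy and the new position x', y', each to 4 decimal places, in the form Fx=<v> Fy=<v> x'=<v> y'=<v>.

F_att = 3/4·(g−p) = 3/4·(12,11) = (9.0000,8.2500)
o1: d²=18 ≤ ρ²=48; F_rep = 16·(-3,3)/18² = (-0.1481,0.1481)
o2: d²=125 > ρ²=48 → inactive
F = F_att + ΣF_rep = (8.8519,8.3981)
p' = p + 1/8·F = (-3.8935,-3.9502)

Fx=8.8519 Fy=8.3981 x'=-3.8935 y'=-3.9502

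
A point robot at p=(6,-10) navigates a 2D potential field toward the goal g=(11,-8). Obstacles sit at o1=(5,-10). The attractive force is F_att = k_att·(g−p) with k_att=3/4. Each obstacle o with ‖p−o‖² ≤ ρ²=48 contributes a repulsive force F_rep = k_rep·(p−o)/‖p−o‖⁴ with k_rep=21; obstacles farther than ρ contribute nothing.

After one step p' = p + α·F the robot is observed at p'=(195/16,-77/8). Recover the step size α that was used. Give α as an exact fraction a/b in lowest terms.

α = 1/4

F_att = 3/4·(g−p) = 3/4·(5,2) = (3.7500,1.5000)
o1: d²=1 ≤ ρ²=48; F_rep = 21·(1,0)/1² = (21.0000,0.0000)
F = F_att + ΣF_rep = (24.7500,1.5000)
Δp = p'−p = (6.1875,0.3750); α = Δx/Fx = (99/16) / (99/4) = 1/4
check: Δy/Fy = (3/8) / (3/2) = 1/4 ✓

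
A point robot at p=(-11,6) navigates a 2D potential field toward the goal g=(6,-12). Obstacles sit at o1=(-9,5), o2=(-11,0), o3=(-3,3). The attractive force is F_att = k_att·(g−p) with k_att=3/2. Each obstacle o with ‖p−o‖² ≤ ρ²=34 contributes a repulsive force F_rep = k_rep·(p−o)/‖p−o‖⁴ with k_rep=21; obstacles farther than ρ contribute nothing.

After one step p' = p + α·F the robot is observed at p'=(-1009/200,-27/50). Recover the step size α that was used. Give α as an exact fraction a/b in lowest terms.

α = 1/4

F_att = 3/2·(g−p) = 3/2·(17,-18) = (25.5000,-27.0000)
o1: d²=5 ≤ ρ²=34; F_rep = 21·(-2,1)/5² = (-1.6800,0.8400)
o2: d²=36 > ρ²=34 → inactive
o3: d²=73 > ρ²=34 → inactive
F = F_att + ΣF_rep = (23.8200,-26.1600)
Δp = p'−p = (5.9550,-6.5400); α = Δx/Fx = (1191/200) / (1191/50) = 1/4
check: Δy/Fy = (-327/50) / (-654/25) = 1/4 ✓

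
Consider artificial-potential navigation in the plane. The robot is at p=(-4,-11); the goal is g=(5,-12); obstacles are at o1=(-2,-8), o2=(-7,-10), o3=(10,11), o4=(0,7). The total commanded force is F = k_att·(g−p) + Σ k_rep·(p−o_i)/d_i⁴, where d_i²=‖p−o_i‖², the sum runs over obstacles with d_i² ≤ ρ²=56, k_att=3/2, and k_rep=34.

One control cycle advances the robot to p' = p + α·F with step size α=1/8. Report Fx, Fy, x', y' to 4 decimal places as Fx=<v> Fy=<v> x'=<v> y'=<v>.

F_att = 3/2·(g−p) = 3/2·(9,-1) = (13.5000,-1.5000)
o1: d²=13 ≤ ρ²=56; F_rep = 34·(-2,-3)/13² = (-0.4024,-0.6036)
o2: d²=10 ≤ ρ²=56; F_rep = 34·(3,-1)/10² = (1.0200,-0.3400)
o3: d²=680 > ρ²=56 → inactive
o4: d²=340 > ρ²=56 → inactive
F = F_att + ΣF_rep = (14.1176,-2.4436)
p' = p + 1/8·F = (-2.2353,-11.3054)

Fx=14.1176 Fy=-2.4436 x'=-2.2353 y'=-11.3054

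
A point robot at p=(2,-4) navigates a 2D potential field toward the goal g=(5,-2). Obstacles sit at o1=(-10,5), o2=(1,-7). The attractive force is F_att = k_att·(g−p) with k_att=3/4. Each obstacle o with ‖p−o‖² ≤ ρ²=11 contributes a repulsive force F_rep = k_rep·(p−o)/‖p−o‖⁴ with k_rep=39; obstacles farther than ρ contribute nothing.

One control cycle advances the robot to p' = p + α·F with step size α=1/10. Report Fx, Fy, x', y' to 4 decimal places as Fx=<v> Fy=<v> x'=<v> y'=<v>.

Fx=2.6400 Fy=2.6700 x'=2.2640 y'=-3.7330

F_att = 3/4·(g−p) = 3/4·(3,2) = (2.2500,1.5000)
o1: d²=225 > ρ²=11 → inactive
o2: d²=10 ≤ ρ²=11; F_rep = 39·(1,3)/10² = (0.3900,1.1700)
F = F_att + ΣF_rep = (2.6400,2.6700)
p' = p + 1/10·F = (2.2640,-3.7330)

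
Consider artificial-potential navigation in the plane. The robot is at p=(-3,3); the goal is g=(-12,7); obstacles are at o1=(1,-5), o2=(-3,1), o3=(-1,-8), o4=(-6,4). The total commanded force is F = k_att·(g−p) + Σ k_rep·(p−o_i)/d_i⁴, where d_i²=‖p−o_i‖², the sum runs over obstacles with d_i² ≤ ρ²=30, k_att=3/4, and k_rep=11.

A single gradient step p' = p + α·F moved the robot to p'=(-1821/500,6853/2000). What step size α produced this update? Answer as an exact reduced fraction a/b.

α = 1/10

F_att = 3/4·(g−p) = 3/4·(-9,4) = (-6.7500,3.0000)
o1: d²=80 > ρ²=30 → inactive
o2: d²=4 ≤ ρ²=30; F_rep = 11·(0,2)/4² = (0.0000,1.3750)
o3: d²=125 > ρ²=30 → inactive
o4: d²=10 ≤ ρ²=30; F_rep = 11·(3,-1)/10² = (0.3300,-0.1100)
F = F_att + ΣF_rep = (-6.4200,4.2650)
Δp = p'−p = (-0.6420,0.4265); α = Δx/Fx = (-321/500) / (-321/50) = 1/10
check: Δy/Fy = (853/2000) / (853/200) = 1/10 ✓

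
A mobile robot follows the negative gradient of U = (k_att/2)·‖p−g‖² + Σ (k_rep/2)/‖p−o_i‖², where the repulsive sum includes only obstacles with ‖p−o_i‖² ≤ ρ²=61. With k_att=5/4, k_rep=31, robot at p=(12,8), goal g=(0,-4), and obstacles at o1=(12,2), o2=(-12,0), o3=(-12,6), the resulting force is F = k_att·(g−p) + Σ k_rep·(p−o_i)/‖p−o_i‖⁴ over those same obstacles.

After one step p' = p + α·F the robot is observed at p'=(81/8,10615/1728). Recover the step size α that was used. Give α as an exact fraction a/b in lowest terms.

α = 1/8

F_att = 5/4·(g−p) = 5/4·(-12,-12) = (-15.0000,-15.0000)
o1: d²=36 ≤ ρ²=61; F_rep = 31·(0,6)/36² = (0.0000,0.1435)
o2: d²=640 > ρ²=61 → inactive
o3: d²=580 > ρ²=61 → inactive
F = F_att + ΣF_rep = (-15.0000,-14.8565)
Δp = p'−p = (-1.8750,-1.8571); α = Δx/Fx = (-15/8) / (-15) = 1/8
check: Δy/Fy = (-3209/1728) / (-3209/216) = 1/8 ✓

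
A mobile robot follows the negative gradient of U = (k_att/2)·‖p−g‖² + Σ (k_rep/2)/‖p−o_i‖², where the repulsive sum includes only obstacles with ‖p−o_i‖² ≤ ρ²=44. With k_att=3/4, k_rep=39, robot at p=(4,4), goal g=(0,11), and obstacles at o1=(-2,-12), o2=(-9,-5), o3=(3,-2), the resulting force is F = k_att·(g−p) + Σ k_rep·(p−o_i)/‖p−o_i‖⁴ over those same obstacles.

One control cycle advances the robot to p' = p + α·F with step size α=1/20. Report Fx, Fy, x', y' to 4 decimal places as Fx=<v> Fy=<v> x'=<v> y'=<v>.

F_att = 3/4·(g−p) = 3/4·(-4,7) = (-3.0000,5.2500)
o1: d²=292 > ρ²=44 → inactive
o2: d²=250 > ρ²=44 → inactive
o3: d²=37 ≤ ρ²=44; F_rep = 39·(1,6)/37² = (0.0285,0.1709)
F = F_att + ΣF_rep = (-2.9715,5.4209)
p' = p + 1/20·F = (3.8514,4.2710)

Fx=-2.9715 Fy=5.4209 x'=3.8514 y'=4.2710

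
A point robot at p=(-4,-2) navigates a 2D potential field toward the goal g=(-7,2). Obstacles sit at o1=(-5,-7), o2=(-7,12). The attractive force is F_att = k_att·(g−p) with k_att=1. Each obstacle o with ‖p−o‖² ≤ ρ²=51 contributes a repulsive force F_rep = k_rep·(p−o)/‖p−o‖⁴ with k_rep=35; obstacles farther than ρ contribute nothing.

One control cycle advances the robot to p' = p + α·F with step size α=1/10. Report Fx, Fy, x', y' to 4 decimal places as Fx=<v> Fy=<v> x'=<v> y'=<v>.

Fx=-2.9482 Fy=4.2589 x'=-4.2948 y'=-1.5741

F_att = 1·(g−p) = 1·(-3,4) = (-3.0000,4.0000)
o1: d²=26 ≤ ρ²=51; F_rep = 35·(1,5)/26² = (0.0518,0.2589)
o2: d²=205 > ρ²=51 → inactive
F = F_att + ΣF_rep = (-2.9482,4.2589)
p' = p + 1/10·F = (-4.2948,-1.5741)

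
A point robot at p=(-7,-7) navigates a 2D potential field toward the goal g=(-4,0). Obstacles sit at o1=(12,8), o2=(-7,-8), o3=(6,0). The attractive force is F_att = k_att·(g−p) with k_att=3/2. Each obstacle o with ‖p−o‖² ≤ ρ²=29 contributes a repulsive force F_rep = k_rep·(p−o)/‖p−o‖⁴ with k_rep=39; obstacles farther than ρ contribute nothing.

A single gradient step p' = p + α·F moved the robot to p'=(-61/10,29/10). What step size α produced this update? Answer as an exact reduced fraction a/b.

F_att = 3/2·(g−p) = 3/2·(3,7) = (4.5000,10.5000)
o1: d²=586 > ρ²=29 → inactive
o2: d²=1 ≤ ρ²=29; F_rep = 39·(0,1)/1² = (0.0000,39.0000)
o3: d²=218 > ρ²=29 → inactive
F = F_att + ΣF_rep = (4.5000,49.5000)
Δp = p'−p = (0.9000,9.9000); α = Δx/Fx = (9/10) / (9/2) = 1/5
check: Δy/Fy = (99/10) / (99/2) = 1/5 ✓

α = 1/5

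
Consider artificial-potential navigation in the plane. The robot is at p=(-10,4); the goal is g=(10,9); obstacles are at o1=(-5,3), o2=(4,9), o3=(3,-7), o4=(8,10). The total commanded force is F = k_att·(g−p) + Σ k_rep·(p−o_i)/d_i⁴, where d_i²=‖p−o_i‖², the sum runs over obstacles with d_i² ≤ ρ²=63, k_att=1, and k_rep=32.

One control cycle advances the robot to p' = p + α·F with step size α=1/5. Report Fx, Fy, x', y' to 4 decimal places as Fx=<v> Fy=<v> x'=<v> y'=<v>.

Fx=19.7633 Fy=5.0473 x'=-6.0473 y'=5.0095

F_att = 1·(g−p) = 1·(20,5) = (20.0000,5.0000)
o1: d²=26 ≤ ρ²=63; F_rep = 32·(-5,1)/26² = (-0.2367,0.0473)
o2: d²=221 > ρ²=63 → inactive
o3: d²=290 > ρ²=63 → inactive
o4: d²=360 > ρ²=63 → inactive
F = F_att + ΣF_rep = (19.7633,5.0473)
p' = p + 1/5·F = (-6.0473,5.0095)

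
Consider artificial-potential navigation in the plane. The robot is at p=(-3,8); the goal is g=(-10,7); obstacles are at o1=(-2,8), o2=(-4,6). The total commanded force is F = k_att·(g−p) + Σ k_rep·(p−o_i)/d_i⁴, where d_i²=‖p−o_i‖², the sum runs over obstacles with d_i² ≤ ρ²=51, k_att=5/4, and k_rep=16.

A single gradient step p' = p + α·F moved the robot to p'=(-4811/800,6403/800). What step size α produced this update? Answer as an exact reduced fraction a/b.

α = 1/8

F_att = 5/4·(g−p) = 5/4·(-7,-1) = (-8.7500,-1.2500)
o1: d²=1 ≤ ρ²=51; F_rep = 16·(-1,0)/1² = (-16.0000,0.0000)
o2: d²=5 ≤ ρ²=51; F_rep = 16·(1,2)/5² = (0.6400,1.2800)
F = F_att + ΣF_rep = (-24.1100,0.0300)
Δp = p'−p = (-3.0137,0.0037); α = Δx/Fx = (-2411/800) / (-2411/100) = 1/8
check: Δy/Fy = (3/800) / (3/100) = 1/8 ✓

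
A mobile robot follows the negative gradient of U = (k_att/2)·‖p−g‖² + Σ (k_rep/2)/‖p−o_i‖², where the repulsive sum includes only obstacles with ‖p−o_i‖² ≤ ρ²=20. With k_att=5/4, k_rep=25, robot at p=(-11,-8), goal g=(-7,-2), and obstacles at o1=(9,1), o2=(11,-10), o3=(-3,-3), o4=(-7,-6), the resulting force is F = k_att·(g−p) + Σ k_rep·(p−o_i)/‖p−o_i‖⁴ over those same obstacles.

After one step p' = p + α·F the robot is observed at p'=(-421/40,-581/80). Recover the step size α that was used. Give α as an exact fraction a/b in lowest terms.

F_att = 5/4·(g−p) = 5/4·(4,6) = (5.0000,7.5000)
o1: d²=481 > ρ²=20 → inactive
o2: d²=488 > ρ²=20 → inactive
o3: d²=89 > ρ²=20 → inactive
o4: d²=20 ≤ ρ²=20; F_rep = 25·(-4,-2)/20² = (-0.2500,-0.1250)
F = F_att + ΣF_rep = (4.7500,7.3750)
Δp = p'−p = (0.4750,0.7375); α = Δx/Fx = (19/40) / (19/4) = 1/10
check: Δy/Fy = (59/80) / (59/8) = 1/10 ✓

α = 1/10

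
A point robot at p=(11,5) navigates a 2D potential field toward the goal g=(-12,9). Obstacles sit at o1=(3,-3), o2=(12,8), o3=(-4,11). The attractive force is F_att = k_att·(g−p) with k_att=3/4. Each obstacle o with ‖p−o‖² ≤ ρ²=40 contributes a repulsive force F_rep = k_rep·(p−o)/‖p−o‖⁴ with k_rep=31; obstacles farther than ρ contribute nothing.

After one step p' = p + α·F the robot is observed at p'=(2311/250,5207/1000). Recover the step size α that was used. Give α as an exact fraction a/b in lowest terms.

F_att = 3/4·(g−p) = 3/4·(-23,4) = (-17.2500,3.0000)
o1: d²=128 > ρ²=40 → inactive
o2: d²=10 ≤ ρ²=40; F_rep = 31·(-1,-3)/10² = (-0.3100,-0.9300)
o3: d²=261 > ρ²=40 → inactive
F = F_att + ΣF_rep = (-17.5600,2.0700)
Δp = p'−p = (-1.7560,0.2070); α = Δx/Fx = (-439/250) / (-439/25) = 1/10
check: Δy/Fy = (207/1000) / (207/100) = 1/10 ✓

α = 1/10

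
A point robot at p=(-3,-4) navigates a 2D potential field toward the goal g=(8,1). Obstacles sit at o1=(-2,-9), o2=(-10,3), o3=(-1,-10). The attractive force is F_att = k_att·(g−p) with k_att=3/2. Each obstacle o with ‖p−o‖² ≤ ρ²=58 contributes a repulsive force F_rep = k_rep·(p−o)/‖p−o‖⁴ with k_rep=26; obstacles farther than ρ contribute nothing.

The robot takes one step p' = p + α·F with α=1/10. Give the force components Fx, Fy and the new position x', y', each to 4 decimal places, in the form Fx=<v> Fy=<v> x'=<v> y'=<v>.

F_att = 3/2·(g−p) = 3/2·(11,5) = (16.5000,7.5000)
o1: d²=26 ≤ ρ²=58; F_rep = 26·(-1,5)/26² = (-0.0385,0.1923)
o2: d²=98 > ρ²=58 → inactive
o3: d²=40 ≤ ρ²=58; F_rep = 26·(-2,6)/40² = (-0.0325,0.0975)
F = F_att + ΣF_rep = (16.4290,7.7898)
p' = p + 1/10·F = (-1.3571,-3.2210)

Fx=16.4290 Fy=7.7898 x'=-1.3571 y'=-3.2210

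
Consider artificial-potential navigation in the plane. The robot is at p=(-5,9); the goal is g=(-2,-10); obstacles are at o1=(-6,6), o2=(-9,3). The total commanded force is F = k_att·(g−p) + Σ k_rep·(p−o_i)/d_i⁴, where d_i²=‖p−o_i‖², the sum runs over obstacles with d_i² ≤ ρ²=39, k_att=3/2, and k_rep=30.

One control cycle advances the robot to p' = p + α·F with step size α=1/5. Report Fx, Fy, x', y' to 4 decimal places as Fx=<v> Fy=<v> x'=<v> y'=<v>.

Fx=4.8000 Fy=-27.6000 x'=-4.0400 y'=3.4800

F_att = 3/2·(g−p) = 3/2·(3,-19) = (4.5000,-28.5000)
o1: d²=10 ≤ ρ²=39; F_rep = 30·(1,3)/10² = (0.3000,0.9000)
o2: d²=52 > ρ²=39 → inactive
F = F_att + ΣF_rep = (4.8000,-27.6000)
p' = p + 1/5·F = (-4.0400,3.4800)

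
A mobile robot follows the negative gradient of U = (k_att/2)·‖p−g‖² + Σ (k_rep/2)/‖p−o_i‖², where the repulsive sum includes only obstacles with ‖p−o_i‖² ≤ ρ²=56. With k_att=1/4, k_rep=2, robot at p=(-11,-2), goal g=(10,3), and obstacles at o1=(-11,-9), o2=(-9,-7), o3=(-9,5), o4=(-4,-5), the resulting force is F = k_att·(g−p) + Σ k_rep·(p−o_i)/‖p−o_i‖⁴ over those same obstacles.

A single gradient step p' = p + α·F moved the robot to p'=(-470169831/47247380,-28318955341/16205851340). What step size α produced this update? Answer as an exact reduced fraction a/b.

α = 1/5

F_att = 1/4·(g−p) = 1/4·(21,5) = (5.2500,1.2500)
o1: d²=49 ≤ ρ²=56; F_rep = 2·(0,7)/49² = (0.0000,0.0058)
o2: d²=29 ≤ ρ²=56; F_rep = 2·(-2,5)/29² = (-0.0048,0.0119)
o3: d²=53 ≤ ρ²=56; F_rep = 2·(-2,-7)/53² = (-0.0014,-0.0050)
o4: d²=58 > ρ²=56 → inactive
F = F_att + ΣF_rep = (5.2438,1.2627)
Δp = p'−p = (1.0488,0.2525); α = Δx/Fx = (49551349/47247380) / (49551349/9449476) = 1/5
check: Δy/Fy = (4092747339/16205851340) / (4092747339/3241170268) = 1/5 ✓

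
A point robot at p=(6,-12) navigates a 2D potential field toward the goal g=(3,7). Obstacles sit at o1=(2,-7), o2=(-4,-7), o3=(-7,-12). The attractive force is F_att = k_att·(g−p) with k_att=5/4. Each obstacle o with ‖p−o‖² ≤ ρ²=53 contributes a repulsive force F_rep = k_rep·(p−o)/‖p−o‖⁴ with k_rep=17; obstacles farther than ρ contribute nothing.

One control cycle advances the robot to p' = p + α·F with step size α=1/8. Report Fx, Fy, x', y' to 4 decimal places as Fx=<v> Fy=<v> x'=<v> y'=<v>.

F_att = 5/4·(g−p) = 5/4·(-3,19) = (-3.7500,23.7500)
o1: d²=41 ≤ ρ²=53; F_rep = 17·(4,-5)/41² = (0.0405,-0.0506)
o2: d²=125 > ρ²=53 → inactive
o3: d²=169 > ρ²=53 → inactive
F = F_att + ΣF_rep = (-3.7095,23.6994)
p' = p + 1/8·F = (5.5363,-9.0376)

Fx=-3.7095 Fy=23.6994 x'=5.5363 y'=-9.0376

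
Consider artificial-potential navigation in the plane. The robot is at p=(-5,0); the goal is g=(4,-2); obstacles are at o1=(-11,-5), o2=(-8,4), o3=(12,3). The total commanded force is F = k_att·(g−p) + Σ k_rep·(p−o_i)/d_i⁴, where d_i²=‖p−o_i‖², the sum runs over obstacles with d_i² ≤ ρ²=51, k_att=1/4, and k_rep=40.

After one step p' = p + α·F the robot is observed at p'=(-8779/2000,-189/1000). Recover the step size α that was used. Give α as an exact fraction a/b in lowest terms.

F_att = 1/4·(g−p) = 1/4·(9,-2) = (2.2500,-0.5000)
o1: d²=61 > ρ²=51 → inactive
o2: d²=25 ≤ ρ²=51; F_rep = 40·(3,-4)/25² = (0.1920,-0.2560)
o3: d²=298 > ρ²=51 → inactive
F = F_att + ΣF_rep = (2.4420,-0.7560)
Δp = p'−p = (0.6105,-0.1890); α = Δx/Fx = (1221/2000) / (1221/500) = 1/4
check: Δy/Fy = (-189/1000) / (-189/250) = 1/4 ✓

α = 1/4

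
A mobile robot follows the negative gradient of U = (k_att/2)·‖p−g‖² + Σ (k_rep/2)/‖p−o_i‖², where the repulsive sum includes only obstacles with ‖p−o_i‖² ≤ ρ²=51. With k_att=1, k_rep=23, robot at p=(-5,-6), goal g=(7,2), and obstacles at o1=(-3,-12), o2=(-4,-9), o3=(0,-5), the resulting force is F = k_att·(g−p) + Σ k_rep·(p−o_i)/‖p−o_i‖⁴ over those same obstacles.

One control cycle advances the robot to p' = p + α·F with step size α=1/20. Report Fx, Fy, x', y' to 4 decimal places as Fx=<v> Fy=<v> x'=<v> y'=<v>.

Fx=11.5711 Fy=8.7422 x'=-4.4214 y'=-5.5629

F_att = 1·(g−p) = 1·(12,8) = (12.0000,8.0000)
o1: d²=40 ≤ ρ²=51; F_rep = 23·(-2,6)/40² = (-0.0288,0.0862)
o2: d²=10 ≤ ρ²=51; F_rep = 23·(-1,3)/10² = (-0.2300,0.6900)
o3: d²=26 ≤ ρ²=51; F_rep = 23·(-5,-1)/26² = (-0.1701,-0.0340)
F = F_att + ΣF_rep = (11.5711,8.7422)
p' = p + 1/20·F = (-4.4214,-5.5629)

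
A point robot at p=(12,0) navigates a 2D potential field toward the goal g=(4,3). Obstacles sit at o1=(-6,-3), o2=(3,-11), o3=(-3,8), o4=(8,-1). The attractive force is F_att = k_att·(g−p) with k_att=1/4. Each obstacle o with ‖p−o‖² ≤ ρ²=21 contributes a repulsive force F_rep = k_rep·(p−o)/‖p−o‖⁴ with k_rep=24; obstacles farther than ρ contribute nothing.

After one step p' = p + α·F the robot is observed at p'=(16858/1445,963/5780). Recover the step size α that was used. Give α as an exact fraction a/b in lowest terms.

α = 1/5

F_att = 1/4·(g−p) = 1/4·(-8,3) = (-2.0000,0.7500)
o1: d²=333 > ρ²=21 → inactive
o2: d²=202 > ρ²=21 → inactive
o3: d²=289 > ρ²=21 → inactive
o4: d²=17 ≤ ρ²=21; F_rep = 24·(4,1)/17² = (0.3322,0.0830)
F = F_att + ΣF_rep = (-1.6678,0.8330)
Δp = p'−p = (-0.3336,0.1666); α = Δx/Fx = (-482/1445) / (-482/289) = 1/5
check: Δy/Fy = (963/5780) / (963/1156) = 1/5 ✓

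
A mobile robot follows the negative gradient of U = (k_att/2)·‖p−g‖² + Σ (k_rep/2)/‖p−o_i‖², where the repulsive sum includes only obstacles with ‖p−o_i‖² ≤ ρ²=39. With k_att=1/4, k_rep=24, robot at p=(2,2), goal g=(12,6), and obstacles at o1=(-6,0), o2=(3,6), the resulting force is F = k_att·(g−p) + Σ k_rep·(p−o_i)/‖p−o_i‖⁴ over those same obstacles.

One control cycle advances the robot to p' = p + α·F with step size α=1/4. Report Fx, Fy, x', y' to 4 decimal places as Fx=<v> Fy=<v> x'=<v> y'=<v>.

Fx=2.4170 Fy=0.6678 x'=2.6042 y'=2.1670

F_att = 1/4·(g−p) = 1/4·(10,4) = (2.5000,1.0000)
o1: d²=68 > ρ²=39 → inactive
o2: d²=17 ≤ ρ²=39; F_rep = 24·(-1,-4)/17² = (-0.0830,-0.3322)
F = F_att + ΣF_rep = (2.4170,0.6678)
p' = p + 1/4·F = (2.6042,2.1670)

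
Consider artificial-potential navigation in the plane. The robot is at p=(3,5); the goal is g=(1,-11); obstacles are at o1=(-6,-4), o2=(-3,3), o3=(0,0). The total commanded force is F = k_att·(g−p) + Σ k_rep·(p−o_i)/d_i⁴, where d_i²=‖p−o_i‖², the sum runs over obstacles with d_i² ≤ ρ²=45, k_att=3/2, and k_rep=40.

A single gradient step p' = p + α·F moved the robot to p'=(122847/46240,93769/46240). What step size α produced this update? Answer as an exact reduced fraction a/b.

α = 1/8

F_att = 3/2·(g−p) = 3/2·(-2,-16) = (-3.0000,-24.0000)
o1: d²=162 > ρ²=45 → inactive
o2: d²=40 ≤ ρ²=45; F_rep = 40·(6,2)/40² = (0.1500,0.0500)
o3: d²=34 ≤ ρ²=45; F_rep = 40·(3,5)/34² = (0.1038,0.1730)
F = F_att + ΣF_rep = (-2.7462,-23.7770)
Δp = p'−p = (-0.3433,-2.9721); α = Δx/Fx = (-15873/46240) / (-15873/5780) = 1/8
check: Δy/Fy = (-137431/46240) / (-137431/5780) = 1/8 ✓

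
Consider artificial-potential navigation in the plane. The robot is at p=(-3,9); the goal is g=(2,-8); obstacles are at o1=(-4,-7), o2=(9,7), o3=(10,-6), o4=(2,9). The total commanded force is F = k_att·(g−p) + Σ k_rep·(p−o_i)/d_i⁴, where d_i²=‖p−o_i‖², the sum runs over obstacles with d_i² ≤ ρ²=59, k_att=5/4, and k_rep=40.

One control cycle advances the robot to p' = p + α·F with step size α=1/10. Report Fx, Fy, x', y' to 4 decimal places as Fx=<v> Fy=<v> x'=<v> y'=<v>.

Fx=5.9300 Fy=-21.2500 x'=-2.4070 y'=6.8750

F_att = 5/4·(g−p) = 5/4·(5,-17) = (6.2500,-21.2500)
o1: d²=257 > ρ²=59 → inactive
o2: d²=148 > ρ²=59 → inactive
o3: d²=394 > ρ²=59 → inactive
o4: d²=25 ≤ ρ²=59; F_rep = 40·(-5,0)/25² = (-0.3200,0.0000)
F = F_att + ΣF_rep = (5.9300,-21.2500)
p' = p + 1/10·F = (-2.4070,6.8750)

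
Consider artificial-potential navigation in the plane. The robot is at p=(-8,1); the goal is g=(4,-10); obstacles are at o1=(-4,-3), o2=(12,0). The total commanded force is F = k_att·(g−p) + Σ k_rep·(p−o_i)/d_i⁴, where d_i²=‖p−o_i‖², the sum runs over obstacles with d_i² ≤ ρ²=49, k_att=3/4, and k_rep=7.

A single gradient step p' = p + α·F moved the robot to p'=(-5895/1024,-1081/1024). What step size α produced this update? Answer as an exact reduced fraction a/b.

F_att = 3/4·(g−p) = 3/4·(12,-11) = (9.0000,-8.2500)
o1: d²=32 ≤ ρ²=49; F_rep = 7·(-4,4)/32² = (-0.0273,0.0273)
o2: d²=401 > ρ²=49 → inactive
F = F_att + ΣF_rep = (8.9727,-8.2227)
Δp = p'−p = (2.2432,-2.0557); α = Δx/Fx = (2297/1024) / (2297/256) = 1/4
check: Δy/Fy = (-2105/1024) / (-2105/256) = 1/4 ✓

α = 1/4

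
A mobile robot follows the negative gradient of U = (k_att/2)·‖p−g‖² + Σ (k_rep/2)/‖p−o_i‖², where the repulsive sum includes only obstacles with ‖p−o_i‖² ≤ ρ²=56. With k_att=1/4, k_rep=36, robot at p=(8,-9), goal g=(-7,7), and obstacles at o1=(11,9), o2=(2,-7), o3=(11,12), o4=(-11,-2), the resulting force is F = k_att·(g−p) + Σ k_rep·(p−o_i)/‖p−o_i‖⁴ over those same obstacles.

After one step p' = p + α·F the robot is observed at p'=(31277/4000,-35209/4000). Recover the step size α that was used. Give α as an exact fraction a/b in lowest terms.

α = 1/20

F_att = 1/4·(g−p) = 1/4·(-15,16) = (-3.7500,4.0000)
o1: d²=333 > ρ²=56 → inactive
o2: d²=40 ≤ ρ²=56; F_rep = 36·(6,-2)/40² = (0.1350,-0.0450)
o3: d²=450 > ρ²=56 → inactive
o4: d²=410 > ρ²=56 → inactive
F = F_att + ΣF_rep = (-3.6150,3.9550)
Δp = p'−p = (-0.1807,0.1978); α = Δx/Fx = (-723/4000) / (-723/200) = 1/20
check: Δy/Fy = (791/4000) / (791/200) = 1/20 ✓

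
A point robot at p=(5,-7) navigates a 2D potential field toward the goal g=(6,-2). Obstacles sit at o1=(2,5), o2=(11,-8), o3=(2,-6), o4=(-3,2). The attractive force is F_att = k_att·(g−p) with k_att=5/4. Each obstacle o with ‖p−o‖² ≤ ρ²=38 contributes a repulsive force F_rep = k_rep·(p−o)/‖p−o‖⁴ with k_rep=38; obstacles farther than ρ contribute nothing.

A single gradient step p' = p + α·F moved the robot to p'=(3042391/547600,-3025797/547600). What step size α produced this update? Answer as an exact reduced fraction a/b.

F_att = 5/4·(g−p) = 5/4·(1,5) = (1.2500,6.2500)
o1: d²=153 > ρ²=38 → inactive
o2: d²=37 ≤ ρ²=38; F_rep = 38·(-6,1)/37² = (-0.1665,0.0278)
o3: d²=10 ≤ ρ²=38; F_rep = 38·(3,-1)/10² = (1.1400,-0.3800)
o4: d²=145 > ρ²=38 → inactive
F = F_att + ΣF_rep = (2.2235,5.8978)
Δp = p'−p = (0.5559,1.4744); α = Δx/Fx = (304391/547600) / (304391/136900) = 1/4
check: Δy/Fy = (807403/547600) / (807403/136900) = 1/4 ✓

α = 1/4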